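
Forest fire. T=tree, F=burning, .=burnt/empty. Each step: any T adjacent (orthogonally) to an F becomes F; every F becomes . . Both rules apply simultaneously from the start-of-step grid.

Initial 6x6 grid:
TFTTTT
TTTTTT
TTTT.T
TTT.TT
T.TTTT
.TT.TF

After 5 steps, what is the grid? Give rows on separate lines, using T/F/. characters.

Step 1: 5 trees catch fire, 2 burn out
  F.FTTT
  TFTTTT
  TTTT.T
  TTT.TT
  T.TTTF
  .TT.F.
Step 2: 6 trees catch fire, 5 burn out
  ...FTT
  F.FTTT
  TFTT.T
  TTT.TF
  T.TTF.
  .TT...
Step 3: 8 trees catch fire, 6 burn out
  ....FT
  ...FTT
  F.FT.F
  TFT.F.
  T.TF..
  .TT...
Step 4: 7 trees catch fire, 8 burn out
  .....F
  ....FF
  ...F..
  F.F...
  T.F...
  .TT...
Step 5: 2 trees catch fire, 7 burn out
  ......
  ......
  ......
  ......
  F.....
  .TF...

......
......
......
......
F.....
.TF...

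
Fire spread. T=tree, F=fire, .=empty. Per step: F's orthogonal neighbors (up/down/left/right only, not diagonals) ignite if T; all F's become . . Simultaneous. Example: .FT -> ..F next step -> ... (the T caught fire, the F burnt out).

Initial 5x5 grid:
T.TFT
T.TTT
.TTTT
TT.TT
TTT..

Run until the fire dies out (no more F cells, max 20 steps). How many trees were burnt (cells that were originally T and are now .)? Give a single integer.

Answer: 16

Derivation:
Step 1: +3 fires, +1 burnt (F count now 3)
Step 2: +3 fires, +3 burnt (F count now 3)
Step 3: +3 fires, +3 burnt (F count now 3)
Step 4: +2 fires, +3 burnt (F count now 2)
Step 5: +1 fires, +2 burnt (F count now 1)
Step 6: +2 fires, +1 burnt (F count now 2)
Step 7: +2 fires, +2 burnt (F count now 2)
Step 8: +0 fires, +2 burnt (F count now 0)
Fire out after step 8
Initially T: 18, now '.': 23
Total burnt (originally-T cells now '.'): 16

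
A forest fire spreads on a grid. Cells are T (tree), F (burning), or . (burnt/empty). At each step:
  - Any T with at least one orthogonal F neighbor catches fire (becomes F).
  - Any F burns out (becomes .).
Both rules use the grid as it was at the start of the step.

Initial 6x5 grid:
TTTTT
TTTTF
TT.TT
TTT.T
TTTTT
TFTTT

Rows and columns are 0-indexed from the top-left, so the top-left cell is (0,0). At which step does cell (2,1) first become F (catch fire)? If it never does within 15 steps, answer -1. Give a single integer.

Step 1: cell (2,1)='T' (+6 fires, +2 burnt)
Step 2: cell (2,1)='T' (+8 fires, +6 burnt)
Step 3: cell (2,1)='F' (+8 fires, +8 burnt)
  -> target ignites at step 3
Step 4: cell (2,1)='.' (+3 fires, +8 burnt)
Step 5: cell (2,1)='.' (+1 fires, +3 burnt)
Step 6: cell (2,1)='.' (+0 fires, +1 burnt)
  fire out at step 6

3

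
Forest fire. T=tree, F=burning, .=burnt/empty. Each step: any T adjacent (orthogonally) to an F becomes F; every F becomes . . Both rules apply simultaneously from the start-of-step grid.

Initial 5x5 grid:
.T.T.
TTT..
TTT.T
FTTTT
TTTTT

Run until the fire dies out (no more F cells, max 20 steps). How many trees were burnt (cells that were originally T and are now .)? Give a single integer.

Step 1: +3 fires, +1 burnt (F count now 3)
Step 2: +4 fires, +3 burnt (F count now 4)
Step 3: +4 fires, +4 burnt (F count now 4)
Step 4: +4 fires, +4 burnt (F count now 4)
Step 5: +2 fires, +4 burnt (F count now 2)
Step 6: +0 fires, +2 burnt (F count now 0)
Fire out after step 6
Initially T: 18, now '.': 24
Total burnt (originally-T cells now '.'): 17

Answer: 17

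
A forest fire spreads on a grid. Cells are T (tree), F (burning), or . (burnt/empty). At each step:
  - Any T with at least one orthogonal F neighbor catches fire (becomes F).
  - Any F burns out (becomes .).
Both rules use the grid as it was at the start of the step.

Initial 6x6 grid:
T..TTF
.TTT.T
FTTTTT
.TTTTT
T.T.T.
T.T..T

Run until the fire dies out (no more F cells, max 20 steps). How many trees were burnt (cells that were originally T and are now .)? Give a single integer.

Step 1: +3 fires, +2 burnt (F count now 3)
Step 2: +5 fires, +3 burnt (F count now 5)
Step 3: +6 fires, +5 burnt (F count now 6)
Step 4: +3 fires, +6 burnt (F count now 3)
Step 5: +2 fires, +3 burnt (F count now 2)
Step 6: +0 fires, +2 burnt (F count now 0)
Fire out after step 6
Initially T: 23, now '.': 32
Total burnt (originally-T cells now '.'): 19

Answer: 19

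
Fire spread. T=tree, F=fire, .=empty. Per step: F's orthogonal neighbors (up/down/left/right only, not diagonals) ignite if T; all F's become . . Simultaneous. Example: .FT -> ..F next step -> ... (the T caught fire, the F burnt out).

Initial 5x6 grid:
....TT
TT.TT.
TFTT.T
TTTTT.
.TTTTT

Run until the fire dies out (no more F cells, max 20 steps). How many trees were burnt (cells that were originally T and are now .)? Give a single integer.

Step 1: +4 fires, +1 burnt (F count now 4)
Step 2: +5 fires, +4 burnt (F count now 5)
Step 3: +3 fires, +5 burnt (F count now 3)
Step 4: +3 fires, +3 burnt (F count now 3)
Step 5: +2 fires, +3 burnt (F count now 2)
Step 6: +2 fires, +2 burnt (F count now 2)
Step 7: +0 fires, +2 burnt (F count now 0)
Fire out after step 7
Initially T: 20, now '.': 29
Total burnt (originally-T cells now '.'): 19

Answer: 19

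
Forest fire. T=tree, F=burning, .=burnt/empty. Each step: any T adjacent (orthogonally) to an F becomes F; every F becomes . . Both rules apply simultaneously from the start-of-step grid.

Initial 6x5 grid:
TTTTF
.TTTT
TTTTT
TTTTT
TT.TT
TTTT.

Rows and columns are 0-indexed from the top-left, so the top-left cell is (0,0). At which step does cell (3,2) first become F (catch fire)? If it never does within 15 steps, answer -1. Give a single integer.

Step 1: cell (3,2)='T' (+2 fires, +1 burnt)
Step 2: cell (3,2)='T' (+3 fires, +2 burnt)
Step 3: cell (3,2)='T' (+4 fires, +3 burnt)
Step 4: cell (3,2)='T' (+5 fires, +4 burnt)
Step 5: cell (3,2)='F' (+3 fires, +5 burnt)
  -> target ignites at step 5
Step 6: cell (3,2)='.' (+3 fires, +3 burnt)
Step 7: cell (3,2)='.' (+3 fires, +3 burnt)
Step 8: cell (3,2)='.' (+2 fires, +3 burnt)
Step 9: cell (3,2)='.' (+1 fires, +2 burnt)
Step 10: cell (3,2)='.' (+0 fires, +1 burnt)
  fire out at step 10

5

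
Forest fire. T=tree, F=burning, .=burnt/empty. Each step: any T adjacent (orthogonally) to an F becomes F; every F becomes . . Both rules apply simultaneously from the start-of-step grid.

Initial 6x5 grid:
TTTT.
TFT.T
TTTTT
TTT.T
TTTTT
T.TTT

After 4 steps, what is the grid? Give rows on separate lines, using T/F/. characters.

Step 1: 4 trees catch fire, 1 burn out
  TFTT.
  F.F.T
  TFTTT
  TTT.T
  TTTTT
  T.TTT
Step 2: 5 trees catch fire, 4 burn out
  F.FT.
  ....T
  F.FTT
  TFT.T
  TTTTT
  T.TTT
Step 3: 5 trees catch fire, 5 burn out
  ...F.
  ....T
  ...FT
  F.F.T
  TFTTT
  T.TTT
Step 4: 3 trees catch fire, 5 burn out
  .....
  ....T
  ....F
  ....T
  F.FTT
  T.TTT

.....
....T
....F
....T
F.FTT
T.TTT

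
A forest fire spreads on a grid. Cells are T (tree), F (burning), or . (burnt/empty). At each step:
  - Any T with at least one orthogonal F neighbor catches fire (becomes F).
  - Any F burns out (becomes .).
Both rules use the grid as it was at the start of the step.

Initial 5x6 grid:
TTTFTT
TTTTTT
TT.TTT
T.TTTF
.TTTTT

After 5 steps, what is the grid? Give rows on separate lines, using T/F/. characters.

Step 1: 6 trees catch fire, 2 burn out
  TTF.FT
  TTTFTT
  TT.TTF
  T.TTF.
  .TTTTF
Step 2: 9 trees catch fire, 6 burn out
  TF...F
  TTF.FF
  TT.FF.
  T.TF..
  .TTTF.
Step 3: 4 trees catch fire, 9 burn out
  F.....
  TF....
  TT....
  T.F...
  .TTF..
Step 4: 3 trees catch fire, 4 burn out
  ......
  F.....
  TF....
  T.....
  .TF...
Step 5: 2 trees catch fire, 3 burn out
  ......
  ......
  F.....
  T.....
  .F....

......
......
F.....
T.....
.F....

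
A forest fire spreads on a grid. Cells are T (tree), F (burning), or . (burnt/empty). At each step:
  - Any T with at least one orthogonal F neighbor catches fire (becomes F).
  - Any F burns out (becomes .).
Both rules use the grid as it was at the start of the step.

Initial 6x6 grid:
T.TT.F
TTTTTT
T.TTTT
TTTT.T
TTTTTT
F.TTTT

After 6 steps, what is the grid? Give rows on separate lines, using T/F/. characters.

Step 1: 2 trees catch fire, 2 burn out
  T.TT..
  TTTTTF
  T.TTTT
  TTTT.T
  FTTTTT
  ..TTTT
Step 2: 4 trees catch fire, 2 burn out
  T.TT..
  TTTTF.
  T.TTTF
  FTTT.T
  .FTTTT
  ..TTTT
Step 3: 6 trees catch fire, 4 burn out
  T.TT..
  TTTF..
  F.TTF.
  .FTT.F
  ..FTTT
  ..TTTT
Step 4: 8 trees catch fire, 6 burn out
  T.TF..
  FTF...
  ..TF..
  ..FT..
  ...FTF
  ..FTTT
Step 5: 8 trees catch fire, 8 burn out
  F.F...
  .F....
  ..F...
  ...F..
  ....F.
  ...FTF
Step 6: 1 trees catch fire, 8 burn out
  ......
  ......
  ......
  ......
  ......
  ....F.

......
......
......
......
......
....F.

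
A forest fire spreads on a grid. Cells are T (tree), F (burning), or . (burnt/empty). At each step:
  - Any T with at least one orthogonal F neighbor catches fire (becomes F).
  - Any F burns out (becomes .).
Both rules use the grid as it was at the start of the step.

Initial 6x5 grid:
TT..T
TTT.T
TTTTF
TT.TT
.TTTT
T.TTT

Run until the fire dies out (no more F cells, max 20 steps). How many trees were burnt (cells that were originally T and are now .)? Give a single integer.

Answer: 22

Derivation:
Step 1: +3 fires, +1 burnt (F count now 3)
Step 2: +4 fires, +3 burnt (F count now 4)
Step 3: +4 fires, +4 burnt (F count now 4)
Step 4: +5 fires, +4 burnt (F count now 5)
Step 5: +5 fires, +5 burnt (F count now 5)
Step 6: +1 fires, +5 burnt (F count now 1)
Step 7: +0 fires, +1 burnt (F count now 0)
Fire out after step 7
Initially T: 23, now '.': 29
Total burnt (originally-T cells now '.'): 22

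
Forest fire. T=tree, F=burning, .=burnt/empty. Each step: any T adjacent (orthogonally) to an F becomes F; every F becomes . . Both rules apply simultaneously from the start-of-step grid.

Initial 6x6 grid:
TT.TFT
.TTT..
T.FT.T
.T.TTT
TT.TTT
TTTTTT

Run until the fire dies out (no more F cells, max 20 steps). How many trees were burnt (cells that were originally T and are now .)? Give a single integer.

Answer: 24

Derivation:
Step 1: +4 fires, +2 burnt (F count now 4)
Step 2: +3 fires, +4 burnt (F count now 3)
Step 3: +3 fires, +3 burnt (F count now 3)
Step 4: +4 fires, +3 burnt (F count now 4)
Step 5: +4 fires, +4 burnt (F count now 4)
Step 6: +2 fires, +4 burnt (F count now 2)
Step 7: +2 fires, +2 burnt (F count now 2)
Step 8: +2 fires, +2 burnt (F count now 2)
Step 9: +0 fires, +2 burnt (F count now 0)
Fire out after step 9
Initially T: 25, now '.': 35
Total burnt (originally-T cells now '.'): 24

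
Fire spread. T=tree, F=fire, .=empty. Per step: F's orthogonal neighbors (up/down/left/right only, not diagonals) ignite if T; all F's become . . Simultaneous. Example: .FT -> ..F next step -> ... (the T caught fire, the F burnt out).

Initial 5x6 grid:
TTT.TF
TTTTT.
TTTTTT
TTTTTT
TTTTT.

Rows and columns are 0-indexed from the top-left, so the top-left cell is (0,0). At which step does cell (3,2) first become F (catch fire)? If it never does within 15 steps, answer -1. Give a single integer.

Step 1: cell (3,2)='T' (+1 fires, +1 burnt)
Step 2: cell (3,2)='T' (+1 fires, +1 burnt)
Step 3: cell (3,2)='T' (+2 fires, +1 burnt)
Step 4: cell (3,2)='T' (+4 fires, +2 burnt)
Step 5: cell (3,2)='T' (+6 fires, +4 burnt)
Step 6: cell (3,2)='F' (+5 fires, +6 burnt)
  -> target ignites at step 6
Step 7: cell (3,2)='.' (+4 fires, +5 burnt)
Step 8: cell (3,2)='.' (+2 fires, +4 burnt)
Step 9: cell (3,2)='.' (+1 fires, +2 burnt)
Step 10: cell (3,2)='.' (+0 fires, +1 burnt)
  fire out at step 10

6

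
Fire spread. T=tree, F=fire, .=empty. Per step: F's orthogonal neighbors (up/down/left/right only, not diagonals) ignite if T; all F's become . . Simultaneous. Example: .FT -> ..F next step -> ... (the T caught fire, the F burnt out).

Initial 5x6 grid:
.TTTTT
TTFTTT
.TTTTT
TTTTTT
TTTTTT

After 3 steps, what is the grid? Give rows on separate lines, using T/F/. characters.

Step 1: 4 trees catch fire, 1 burn out
  .TFTTT
  TF.FTT
  .TFTTT
  TTTTTT
  TTTTTT
Step 2: 7 trees catch fire, 4 burn out
  .F.FTT
  F...FT
  .F.FTT
  TTFTTT
  TTTTTT
Step 3: 6 trees catch fire, 7 burn out
  ....FT
  .....F
  ....FT
  TF.FTT
  TTFTTT

....FT
.....F
....FT
TF.FTT
TTFTTT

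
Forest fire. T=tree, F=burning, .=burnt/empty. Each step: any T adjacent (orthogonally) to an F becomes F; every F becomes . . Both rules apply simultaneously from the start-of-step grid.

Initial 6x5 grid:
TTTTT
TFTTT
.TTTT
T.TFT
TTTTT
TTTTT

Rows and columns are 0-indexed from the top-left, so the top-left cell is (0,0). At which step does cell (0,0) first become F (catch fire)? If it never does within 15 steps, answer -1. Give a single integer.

Step 1: cell (0,0)='T' (+8 fires, +2 burnt)
Step 2: cell (0,0)='F' (+8 fires, +8 burnt)
  -> target ignites at step 2
Step 3: cell (0,0)='.' (+5 fires, +8 burnt)
Step 4: cell (0,0)='.' (+3 fires, +5 burnt)
Step 5: cell (0,0)='.' (+2 fires, +3 burnt)
Step 6: cell (0,0)='.' (+0 fires, +2 burnt)
  fire out at step 6

2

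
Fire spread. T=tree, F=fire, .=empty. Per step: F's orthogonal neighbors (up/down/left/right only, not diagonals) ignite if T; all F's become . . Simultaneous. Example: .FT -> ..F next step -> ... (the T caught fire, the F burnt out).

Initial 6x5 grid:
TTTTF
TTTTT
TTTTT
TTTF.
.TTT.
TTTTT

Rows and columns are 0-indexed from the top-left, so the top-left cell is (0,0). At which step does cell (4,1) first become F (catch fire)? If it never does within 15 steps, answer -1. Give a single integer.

Step 1: cell (4,1)='T' (+5 fires, +2 burnt)
Step 2: cell (4,1)='T' (+7 fires, +5 burnt)
Step 3: cell (4,1)='F' (+7 fires, +7 burnt)
  -> target ignites at step 3
Step 4: cell (4,1)='.' (+4 fires, +7 burnt)
Step 5: cell (4,1)='.' (+2 fires, +4 burnt)
Step 6: cell (4,1)='.' (+0 fires, +2 burnt)
  fire out at step 6

3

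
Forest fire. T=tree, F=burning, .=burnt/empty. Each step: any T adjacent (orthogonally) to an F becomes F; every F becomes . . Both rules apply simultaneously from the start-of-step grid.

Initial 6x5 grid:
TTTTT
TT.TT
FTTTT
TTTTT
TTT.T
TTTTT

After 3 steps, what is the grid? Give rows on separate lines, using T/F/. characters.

Step 1: 3 trees catch fire, 1 burn out
  TTTTT
  FT.TT
  .FTTT
  FTTTT
  TTT.T
  TTTTT
Step 2: 5 trees catch fire, 3 burn out
  FTTTT
  .F.TT
  ..FTT
  .FTTT
  FTT.T
  TTTTT
Step 3: 5 trees catch fire, 5 burn out
  .FTTT
  ...TT
  ...FT
  ..FTT
  .FT.T
  FTTTT

.FTTT
...TT
...FT
..FTT
.FT.T
FTTTT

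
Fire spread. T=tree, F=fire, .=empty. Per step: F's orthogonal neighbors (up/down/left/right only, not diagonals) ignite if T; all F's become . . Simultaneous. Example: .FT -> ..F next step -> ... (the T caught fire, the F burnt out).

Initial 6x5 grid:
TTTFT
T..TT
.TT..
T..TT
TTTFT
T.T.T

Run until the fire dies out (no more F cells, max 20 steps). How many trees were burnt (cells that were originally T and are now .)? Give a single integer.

Answer: 17

Derivation:
Step 1: +6 fires, +2 burnt (F count now 6)
Step 2: +6 fires, +6 burnt (F count now 6)
Step 3: +2 fires, +6 burnt (F count now 2)
Step 4: +3 fires, +2 burnt (F count now 3)
Step 5: +0 fires, +3 burnt (F count now 0)
Fire out after step 5
Initially T: 19, now '.': 28
Total burnt (originally-T cells now '.'): 17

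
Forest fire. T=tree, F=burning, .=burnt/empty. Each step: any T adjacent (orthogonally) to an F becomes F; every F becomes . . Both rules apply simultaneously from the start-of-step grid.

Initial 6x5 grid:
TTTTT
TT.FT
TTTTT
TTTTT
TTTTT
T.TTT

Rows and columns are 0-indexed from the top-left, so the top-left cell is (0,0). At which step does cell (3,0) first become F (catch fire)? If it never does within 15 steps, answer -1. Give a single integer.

Step 1: cell (3,0)='T' (+3 fires, +1 burnt)
Step 2: cell (3,0)='T' (+5 fires, +3 burnt)
Step 3: cell (3,0)='T' (+5 fires, +5 burnt)
Step 4: cell (3,0)='T' (+7 fires, +5 burnt)
Step 5: cell (3,0)='F' (+5 fires, +7 burnt)
  -> target ignites at step 5
Step 6: cell (3,0)='.' (+1 fires, +5 burnt)
Step 7: cell (3,0)='.' (+1 fires, +1 burnt)
Step 8: cell (3,0)='.' (+0 fires, +1 burnt)
  fire out at step 8

5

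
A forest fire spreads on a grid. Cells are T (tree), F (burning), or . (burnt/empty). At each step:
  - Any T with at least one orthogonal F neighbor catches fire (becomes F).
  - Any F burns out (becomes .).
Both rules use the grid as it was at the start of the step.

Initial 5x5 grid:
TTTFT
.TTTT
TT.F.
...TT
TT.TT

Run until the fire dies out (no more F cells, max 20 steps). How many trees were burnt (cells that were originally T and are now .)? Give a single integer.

Answer: 14

Derivation:
Step 1: +4 fires, +2 burnt (F count now 4)
Step 2: +5 fires, +4 burnt (F count now 5)
Step 3: +3 fires, +5 burnt (F count now 3)
Step 4: +1 fires, +3 burnt (F count now 1)
Step 5: +1 fires, +1 burnt (F count now 1)
Step 6: +0 fires, +1 burnt (F count now 0)
Fire out after step 6
Initially T: 16, now '.': 23
Total burnt (originally-T cells now '.'): 14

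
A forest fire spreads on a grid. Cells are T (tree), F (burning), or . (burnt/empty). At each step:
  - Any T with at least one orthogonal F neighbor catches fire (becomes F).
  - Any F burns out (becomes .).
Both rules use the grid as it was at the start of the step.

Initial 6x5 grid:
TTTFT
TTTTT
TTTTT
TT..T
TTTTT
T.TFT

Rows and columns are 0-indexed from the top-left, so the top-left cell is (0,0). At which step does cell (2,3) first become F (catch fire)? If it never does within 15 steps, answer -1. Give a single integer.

Step 1: cell (2,3)='T' (+6 fires, +2 burnt)
Step 2: cell (2,3)='F' (+6 fires, +6 burnt)
  -> target ignites at step 2
Step 3: cell (2,3)='.' (+6 fires, +6 burnt)
Step 4: cell (2,3)='.' (+4 fires, +6 burnt)
Step 5: cell (2,3)='.' (+3 fires, +4 burnt)
Step 6: cell (2,3)='.' (+0 fires, +3 burnt)
  fire out at step 6

2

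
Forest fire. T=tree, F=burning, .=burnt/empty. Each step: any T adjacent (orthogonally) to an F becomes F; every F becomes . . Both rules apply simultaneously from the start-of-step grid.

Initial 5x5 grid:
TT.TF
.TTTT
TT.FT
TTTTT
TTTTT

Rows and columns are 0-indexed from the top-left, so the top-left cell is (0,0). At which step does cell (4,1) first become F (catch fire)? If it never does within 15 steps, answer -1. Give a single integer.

Step 1: cell (4,1)='T' (+5 fires, +2 burnt)
Step 2: cell (4,1)='T' (+4 fires, +5 burnt)
Step 3: cell (4,1)='T' (+4 fires, +4 burnt)
Step 4: cell (4,1)='F' (+4 fires, +4 burnt)
  -> target ignites at step 4
Step 5: cell (4,1)='.' (+3 fires, +4 burnt)
Step 6: cell (4,1)='.' (+0 fires, +3 burnt)
  fire out at step 6

4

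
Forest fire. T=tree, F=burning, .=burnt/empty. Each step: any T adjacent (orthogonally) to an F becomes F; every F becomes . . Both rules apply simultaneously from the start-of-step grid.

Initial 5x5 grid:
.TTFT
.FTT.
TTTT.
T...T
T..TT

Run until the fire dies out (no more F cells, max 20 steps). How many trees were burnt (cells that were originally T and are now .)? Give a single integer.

Answer: 11

Derivation:
Step 1: +6 fires, +2 burnt (F count now 6)
Step 2: +3 fires, +6 burnt (F count now 3)
Step 3: +1 fires, +3 burnt (F count now 1)
Step 4: +1 fires, +1 burnt (F count now 1)
Step 5: +0 fires, +1 burnt (F count now 0)
Fire out after step 5
Initially T: 14, now '.': 22
Total burnt (originally-T cells now '.'): 11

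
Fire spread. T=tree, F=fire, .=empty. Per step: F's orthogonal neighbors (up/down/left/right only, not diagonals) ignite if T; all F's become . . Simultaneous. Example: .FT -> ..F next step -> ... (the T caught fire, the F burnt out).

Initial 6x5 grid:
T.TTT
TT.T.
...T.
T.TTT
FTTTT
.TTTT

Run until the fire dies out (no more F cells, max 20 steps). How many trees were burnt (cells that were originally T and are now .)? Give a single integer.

Answer: 17

Derivation:
Step 1: +2 fires, +1 burnt (F count now 2)
Step 2: +2 fires, +2 burnt (F count now 2)
Step 3: +3 fires, +2 burnt (F count now 3)
Step 4: +3 fires, +3 burnt (F count now 3)
Step 5: +3 fires, +3 burnt (F count now 3)
Step 6: +1 fires, +3 burnt (F count now 1)
Step 7: +1 fires, +1 burnt (F count now 1)
Step 8: +2 fires, +1 burnt (F count now 2)
Step 9: +0 fires, +2 burnt (F count now 0)
Fire out after step 9
Initially T: 20, now '.': 27
Total burnt (originally-T cells now '.'): 17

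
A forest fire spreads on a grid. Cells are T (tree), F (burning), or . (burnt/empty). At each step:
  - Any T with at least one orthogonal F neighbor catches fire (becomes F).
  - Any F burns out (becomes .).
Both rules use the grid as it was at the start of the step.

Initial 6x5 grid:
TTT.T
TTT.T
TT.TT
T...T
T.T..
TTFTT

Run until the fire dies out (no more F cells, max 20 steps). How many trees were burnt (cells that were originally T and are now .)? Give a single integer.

Step 1: +3 fires, +1 burnt (F count now 3)
Step 2: +2 fires, +3 burnt (F count now 2)
Step 3: +1 fires, +2 burnt (F count now 1)
Step 4: +1 fires, +1 burnt (F count now 1)
Step 5: +1 fires, +1 burnt (F count now 1)
Step 6: +2 fires, +1 burnt (F count now 2)
Step 7: +2 fires, +2 burnt (F count now 2)
Step 8: +2 fires, +2 burnt (F count now 2)
Step 9: +1 fires, +2 burnt (F count now 1)
Step 10: +0 fires, +1 burnt (F count now 0)
Fire out after step 10
Initially T: 20, now '.': 25
Total burnt (originally-T cells now '.'): 15

Answer: 15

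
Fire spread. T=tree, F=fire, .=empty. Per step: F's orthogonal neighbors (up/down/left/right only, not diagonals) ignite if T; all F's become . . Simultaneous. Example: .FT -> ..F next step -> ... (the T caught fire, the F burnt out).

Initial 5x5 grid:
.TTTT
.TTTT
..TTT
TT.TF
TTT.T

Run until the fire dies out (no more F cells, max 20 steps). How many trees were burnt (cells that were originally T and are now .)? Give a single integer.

Answer: 13

Derivation:
Step 1: +3 fires, +1 burnt (F count now 3)
Step 2: +2 fires, +3 burnt (F count now 2)
Step 3: +3 fires, +2 burnt (F count now 3)
Step 4: +2 fires, +3 burnt (F count now 2)
Step 5: +2 fires, +2 burnt (F count now 2)
Step 6: +1 fires, +2 burnt (F count now 1)
Step 7: +0 fires, +1 burnt (F count now 0)
Fire out after step 7
Initially T: 18, now '.': 20
Total burnt (originally-T cells now '.'): 13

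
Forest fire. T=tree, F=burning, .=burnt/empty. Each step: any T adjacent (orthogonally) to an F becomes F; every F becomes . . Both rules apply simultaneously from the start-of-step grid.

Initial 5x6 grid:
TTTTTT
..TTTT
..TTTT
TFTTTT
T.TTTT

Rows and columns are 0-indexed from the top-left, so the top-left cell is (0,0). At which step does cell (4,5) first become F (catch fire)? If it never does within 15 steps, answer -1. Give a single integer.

Step 1: cell (4,5)='T' (+2 fires, +1 burnt)
Step 2: cell (4,5)='T' (+4 fires, +2 burnt)
Step 3: cell (4,5)='T' (+4 fires, +4 burnt)
Step 4: cell (4,5)='T' (+5 fires, +4 burnt)
Step 5: cell (4,5)='F' (+5 fires, +5 burnt)
  -> target ignites at step 5
Step 6: cell (4,5)='.' (+3 fires, +5 burnt)
Step 7: cell (4,5)='.' (+1 fires, +3 burnt)
Step 8: cell (4,5)='.' (+0 fires, +1 burnt)
  fire out at step 8

5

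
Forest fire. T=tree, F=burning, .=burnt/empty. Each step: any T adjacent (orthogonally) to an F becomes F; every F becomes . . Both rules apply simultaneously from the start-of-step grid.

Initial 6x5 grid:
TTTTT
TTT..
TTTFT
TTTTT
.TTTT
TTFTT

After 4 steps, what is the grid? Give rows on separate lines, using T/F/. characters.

Step 1: 6 trees catch fire, 2 burn out
  TTTTT
  TTT..
  TTF.F
  TTTFT
  .TFTT
  TF.FT
Step 2: 8 trees catch fire, 6 burn out
  TTTTT
  TTF..
  TF...
  TTF.F
  .F.FT
  F...F
Step 3: 5 trees catch fire, 8 burn out
  TTFTT
  TF...
  F....
  TF...
  ....F
  .....
Step 4: 4 trees catch fire, 5 burn out
  TF.FT
  F....
  .....
  F....
  .....
  .....

TF.FT
F....
.....
F....
.....
.....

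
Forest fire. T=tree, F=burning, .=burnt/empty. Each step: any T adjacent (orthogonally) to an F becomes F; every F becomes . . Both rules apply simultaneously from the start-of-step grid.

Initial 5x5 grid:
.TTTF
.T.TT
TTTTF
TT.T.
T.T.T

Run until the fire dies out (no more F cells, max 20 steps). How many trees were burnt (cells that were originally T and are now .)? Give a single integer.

Step 1: +3 fires, +2 burnt (F count now 3)
Step 2: +4 fires, +3 burnt (F count now 4)
Step 3: +2 fires, +4 burnt (F count now 2)
Step 4: +3 fires, +2 burnt (F count now 3)
Step 5: +1 fires, +3 burnt (F count now 1)
Step 6: +1 fires, +1 burnt (F count now 1)
Step 7: +0 fires, +1 burnt (F count now 0)
Fire out after step 7
Initially T: 16, now '.': 23
Total burnt (originally-T cells now '.'): 14

Answer: 14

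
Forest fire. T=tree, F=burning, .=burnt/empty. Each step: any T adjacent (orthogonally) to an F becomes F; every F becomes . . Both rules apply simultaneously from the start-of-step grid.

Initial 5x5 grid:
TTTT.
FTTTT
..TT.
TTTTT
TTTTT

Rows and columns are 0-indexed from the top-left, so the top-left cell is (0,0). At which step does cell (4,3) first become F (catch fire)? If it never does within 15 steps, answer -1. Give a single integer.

Step 1: cell (4,3)='T' (+2 fires, +1 burnt)
Step 2: cell (4,3)='T' (+2 fires, +2 burnt)
Step 3: cell (4,3)='T' (+3 fires, +2 burnt)
Step 4: cell (4,3)='T' (+4 fires, +3 burnt)
Step 5: cell (4,3)='T' (+3 fires, +4 burnt)
Step 6: cell (4,3)='F' (+4 fires, +3 burnt)
  -> target ignites at step 6
Step 7: cell (4,3)='.' (+2 fires, +4 burnt)
Step 8: cell (4,3)='.' (+0 fires, +2 burnt)
  fire out at step 8

6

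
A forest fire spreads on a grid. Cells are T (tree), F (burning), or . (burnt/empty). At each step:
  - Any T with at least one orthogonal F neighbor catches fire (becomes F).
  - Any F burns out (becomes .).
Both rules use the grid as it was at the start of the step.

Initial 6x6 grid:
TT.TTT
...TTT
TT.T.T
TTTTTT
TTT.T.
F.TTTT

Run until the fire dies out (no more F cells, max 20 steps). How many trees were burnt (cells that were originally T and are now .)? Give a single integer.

Step 1: +1 fires, +1 burnt (F count now 1)
Step 2: +2 fires, +1 burnt (F count now 2)
Step 3: +3 fires, +2 burnt (F count now 3)
Step 4: +3 fires, +3 burnt (F count now 3)
Step 5: +2 fires, +3 burnt (F count now 2)
Step 6: +3 fires, +2 burnt (F count now 3)
Step 7: +4 fires, +3 burnt (F count now 4)
Step 8: +3 fires, +4 burnt (F count now 3)
Step 9: +2 fires, +3 burnt (F count now 2)
Step 10: +1 fires, +2 burnt (F count now 1)
Step 11: +0 fires, +1 burnt (F count now 0)
Fire out after step 11
Initially T: 26, now '.': 34
Total burnt (originally-T cells now '.'): 24

Answer: 24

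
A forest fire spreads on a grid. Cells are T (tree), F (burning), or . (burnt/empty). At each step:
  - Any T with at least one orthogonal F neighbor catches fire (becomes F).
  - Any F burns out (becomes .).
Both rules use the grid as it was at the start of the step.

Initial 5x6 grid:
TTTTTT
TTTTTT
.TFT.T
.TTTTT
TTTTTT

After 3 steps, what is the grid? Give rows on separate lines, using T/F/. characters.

Step 1: 4 trees catch fire, 1 burn out
  TTTTTT
  TTFTTT
  .F.F.T
  .TFTTT
  TTTTTT
Step 2: 6 trees catch fire, 4 burn out
  TTFTTT
  TF.FTT
  .....T
  .F.FTT
  TTFTTT
Step 3: 7 trees catch fire, 6 burn out
  TF.FTT
  F...FT
  .....T
  ....FT
  TF.FTT

TF.FTT
F...FT
.....T
....FT
TF.FTT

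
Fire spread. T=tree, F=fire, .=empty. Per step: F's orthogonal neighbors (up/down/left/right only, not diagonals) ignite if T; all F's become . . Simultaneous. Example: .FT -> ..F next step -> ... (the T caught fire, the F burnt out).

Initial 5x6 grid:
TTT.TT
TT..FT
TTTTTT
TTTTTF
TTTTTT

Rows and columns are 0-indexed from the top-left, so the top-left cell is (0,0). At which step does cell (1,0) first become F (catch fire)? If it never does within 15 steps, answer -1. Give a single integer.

Step 1: cell (1,0)='T' (+6 fires, +2 burnt)
Step 2: cell (1,0)='T' (+4 fires, +6 burnt)
Step 3: cell (1,0)='T' (+3 fires, +4 burnt)
Step 4: cell (1,0)='T' (+3 fires, +3 burnt)
Step 5: cell (1,0)='T' (+4 fires, +3 burnt)
Step 6: cell (1,0)='F' (+3 fires, +4 burnt)
  -> target ignites at step 6
Step 7: cell (1,0)='.' (+2 fires, +3 burnt)
Step 8: cell (1,0)='.' (+0 fires, +2 burnt)
  fire out at step 8

6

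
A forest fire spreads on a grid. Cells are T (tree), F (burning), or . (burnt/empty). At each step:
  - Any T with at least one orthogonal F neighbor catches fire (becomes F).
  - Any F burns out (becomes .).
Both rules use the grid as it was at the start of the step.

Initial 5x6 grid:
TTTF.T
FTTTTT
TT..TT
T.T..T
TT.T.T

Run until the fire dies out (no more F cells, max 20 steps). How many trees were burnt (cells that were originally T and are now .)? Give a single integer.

Step 1: +5 fires, +2 burnt (F count now 5)
Step 2: +5 fires, +5 burnt (F count now 5)
Step 3: +3 fires, +5 burnt (F count now 3)
Step 4: +3 fires, +3 burnt (F count now 3)
Step 5: +1 fires, +3 burnt (F count now 1)
Step 6: +1 fires, +1 burnt (F count now 1)
Step 7: +0 fires, +1 burnt (F count now 0)
Fire out after step 7
Initially T: 20, now '.': 28
Total burnt (originally-T cells now '.'): 18

Answer: 18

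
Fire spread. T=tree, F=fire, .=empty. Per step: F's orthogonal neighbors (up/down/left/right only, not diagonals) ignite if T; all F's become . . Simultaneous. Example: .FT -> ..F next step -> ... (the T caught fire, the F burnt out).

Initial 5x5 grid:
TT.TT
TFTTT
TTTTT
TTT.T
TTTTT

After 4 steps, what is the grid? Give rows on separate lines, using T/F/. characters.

Step 1: 4 trees catch fire, 1 burn out
  TF.TT
  F.FTT
  TFTTT
  TTT.T
  TTTTT
Step 2: 5 trees catch fire, 4 burn out
  F..TT
  ...FT
  F.FTT
  TFT.T
  TTTTT
Step 3: 6 trees catch fire, 5 burn out
  ...FT
  ....F
  ...FT
  F.F.T
  TFTTT
Step 4: 4 trees catch fire, 6 burn out
  ....F
  .....
  ....F
  ....T
  F.FTT

....F
.....
....F
....T
F.FTT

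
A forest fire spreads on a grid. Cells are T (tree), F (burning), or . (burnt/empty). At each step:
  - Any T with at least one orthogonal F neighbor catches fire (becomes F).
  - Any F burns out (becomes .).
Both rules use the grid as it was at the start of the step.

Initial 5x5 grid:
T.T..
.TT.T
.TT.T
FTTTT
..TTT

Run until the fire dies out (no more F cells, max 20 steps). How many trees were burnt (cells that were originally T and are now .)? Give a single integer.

Answer: 14

Derivation:
Step 1: +1 fires, +1 burnt (F count now 1)
Step 2: +2 fires, +1 burnt (F count now 2)
Step 3: +4 fires, +2 burnt (F count now 4)
Step 4: +3 fires, +4 burnt (F count now 3)
Step 5: +3 fires, +3 burnt (F count now 3)
Step 6: +1 fires, +3 burnt (F count now 1)
Step 7: +0 fires, +1 burnt (F count now 0)
Fire out after step 7
Initially T: 15, now '.': 24
Total burnt (originally-T cells now '.'): 14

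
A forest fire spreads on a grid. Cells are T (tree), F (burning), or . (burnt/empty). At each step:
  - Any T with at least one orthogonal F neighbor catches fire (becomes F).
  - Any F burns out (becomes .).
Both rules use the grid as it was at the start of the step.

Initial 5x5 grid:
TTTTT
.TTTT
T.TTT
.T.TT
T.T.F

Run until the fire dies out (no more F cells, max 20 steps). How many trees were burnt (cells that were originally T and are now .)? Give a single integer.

Answer: 14

Derivation:
Step 1: +1 fires, +1 burnt (F count now 1)
Step 2: +2 fires, +1 burnt (F count now 2)
Step 3: +2 fires, +2 burnt (F count now 2)
Step 4: +3 fires, +2 burnt (F count now 3)
Step 5: +2 fires, +3 burnt (F count now 2)
Step 6: +2 fires, +2 burnt (F count now 2)
Step 7: +1 fires, +2 burnt (F count now 1)
Step 8: +1 fires, +1 burnt (F count now 1)
Step 9: +0 fires, +1 burnt (F count now 0)
Fire out after step 9
Initially T: 18, now '.': 21
Total burnt (originally-T cells now '.'): 14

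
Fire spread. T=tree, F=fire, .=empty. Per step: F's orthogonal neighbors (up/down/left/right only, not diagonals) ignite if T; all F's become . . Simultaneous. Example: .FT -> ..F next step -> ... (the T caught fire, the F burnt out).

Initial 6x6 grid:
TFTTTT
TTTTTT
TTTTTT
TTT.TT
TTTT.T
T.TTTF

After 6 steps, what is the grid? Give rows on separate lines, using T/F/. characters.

Step 1: 5 trees catch fire, 2 burn out
  F.FTTT
  TFTTTT
  TTTTTT
  TTT.TT
  TTTT.F
  T.TTF.
Step 2: 6 trees catch fire, 5 burn out
  ...FTT
  F.FTTT
  TFTTTT
  TTT.TF
  TTTT..
  T.TF..
Step 3: 9 trees catch fire, 6 burn out
  ....FT
  ...FTT
  F.FTTF
  TFT.F.
  TTTF..
  T.F...
Step 4: 9 trees catch fire, 9 burn out
  .....F
  ....FF
  ...FF.
  F.F...
  TFF...
  T.....
Step 5: 1 trees catch fire, 9 burn out
  ......
  ......
  ......
  ......
  F.....
  T.....
Step 6: 1 trees catch fire, 1 burn out
  ......
  ......
  ......
  ......
  ......
  F.....

......
......
......
......
......
F.....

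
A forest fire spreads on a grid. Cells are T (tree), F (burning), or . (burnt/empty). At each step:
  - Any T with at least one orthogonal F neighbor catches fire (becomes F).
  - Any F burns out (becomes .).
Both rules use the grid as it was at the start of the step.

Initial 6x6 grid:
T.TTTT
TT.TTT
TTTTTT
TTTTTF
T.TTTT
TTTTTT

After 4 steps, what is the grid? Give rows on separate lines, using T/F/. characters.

Step 1: 3 trees catch fire, 1 burn out
  T.TTTT
  TT.TTT
  TTTTTF
  TTTTF.
  T.TTTF
  TTTTTT
Step 2: 5 trees catch fire, 3 burn out
  T.TTTT
  TT.TTF
  TTTTF.
  TTTF..
  T.TTF.
  TTTTTF
Step 3: 6 trees catch fire, 5 burn out
  T.TTTF
  TT.TF.
  TTTF..
  TTF...
  T.TF..
  TTTTF.
Step 4: 6 trees catch fire, 6 burn out
  T.TTF.
  TT.F..
  TTF...
  TF....
  T.F...
  TTTF..

T.TTF.
TT.F..
TTF...
TF....
T.F...
TTTF..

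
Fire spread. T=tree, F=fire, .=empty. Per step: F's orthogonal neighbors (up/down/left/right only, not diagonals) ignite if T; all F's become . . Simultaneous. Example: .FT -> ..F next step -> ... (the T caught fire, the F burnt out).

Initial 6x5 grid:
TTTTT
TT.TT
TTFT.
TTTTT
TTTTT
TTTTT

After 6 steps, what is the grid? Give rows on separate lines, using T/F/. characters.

Step 1: 3 trees catch fire, 1 burn out
  TTTTT
  TT.TT
  TF.F.
  TTFTT
  TTTTT
  TTTTT
Step 2: 6 trees catch fire, 3 burn out
  TTTTT
  TF.FT
  F....
  TF.FT
  TTFTT
  TTTTT
Step 3: 9 trees catch fire, 6 burn out
  TFTFT
  F...F
  .....
  F...F
  TF.FT
  TTFTT
Step 4: 7 trees catch fire, 9 burn out
  F.F.F
  .....
  .....
  .....
  F...F
  TF.FT
Step 5: 2 trees catch fire, 7 burn out
  .....
  .....
  .....
  .....
  .....
  F...F
Step 6: 0 trees catch fire, 2 burn out
  .....
  .....
  .....
  .....
  .....
  .....

.....
.....
.....
.....
.....
.....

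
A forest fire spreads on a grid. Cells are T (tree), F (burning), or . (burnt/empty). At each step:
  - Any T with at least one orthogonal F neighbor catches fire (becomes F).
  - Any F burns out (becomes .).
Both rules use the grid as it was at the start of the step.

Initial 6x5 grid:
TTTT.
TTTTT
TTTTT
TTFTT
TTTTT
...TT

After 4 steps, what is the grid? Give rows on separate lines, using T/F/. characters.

Step 1: 4 trees catch fire, 1 burn out
  TTTT.
  TTTTT
  TTFTT
  TF.FT
  TTFTT
  ...TT
Step 2: 7 trees catch fire, 4 burn out
  TTTT.
  TTFTT
  TF.FT
  F...F
  TF.FT
  ...TT
Step 3: 8 trees catch fire, 7 burn out
  TTFT.
  TF.FT
  F...F
  .....
  F...F
  ...FT
Step 4: 5 trees catch fire, 8 burn out
  TF.F.
  F...F
  .....
  .....
  .....
  ....F

TF.F.
F...F
.....
.....
.....
....F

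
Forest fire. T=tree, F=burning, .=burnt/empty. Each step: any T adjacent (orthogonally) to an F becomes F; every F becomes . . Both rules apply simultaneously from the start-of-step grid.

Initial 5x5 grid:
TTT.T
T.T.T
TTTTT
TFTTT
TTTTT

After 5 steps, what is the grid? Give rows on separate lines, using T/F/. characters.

Step 1: 4 trees catch fire, 1 burn out
  TTT.T
  T.T.T
  TFTTT
  F.FTT
  TFTTT
Step 2: 5 trees catch fire, 4 burn out
  TTT.T
  T.T.T
  F.FTT
  ...FT
  F.FTT
Step 3: 5 trees catch fire, 5 burn out
  TTT.T
  F.F.T
  ...FT
  ....F
  ...FT
Step 4: 4 trees catch fire, 5 burn out
  FTF.T
  ....T
  ....F
  .....
  ....F
Step 5: 2 trees catch fire, 4 burn out
  .F..T
  ....F
  .....
  .....
  .....

.F..T
....F
.....
.....
.....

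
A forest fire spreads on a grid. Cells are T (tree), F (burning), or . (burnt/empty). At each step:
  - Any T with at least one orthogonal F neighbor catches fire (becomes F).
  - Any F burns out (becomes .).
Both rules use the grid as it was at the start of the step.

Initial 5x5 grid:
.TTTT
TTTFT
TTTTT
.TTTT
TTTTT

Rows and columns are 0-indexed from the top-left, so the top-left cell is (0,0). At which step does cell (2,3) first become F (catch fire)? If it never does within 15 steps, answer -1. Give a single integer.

Step 1: cell (2,3)='F' (+4 fires, +1 burnt)
  -> target ignites at step 1
Step 2: cell (2,3)='.' (+6 fires, +4 burnt)
Step 3: cell (2,3)='.' (+6 fires, +6 burnt)
Step 4: cell (2,3)='.' (+4 fires, +6 burnt)
Step 5: cell (2,3)='.' (+1 fires, +4 burnt)
Step 6: cell (2,3)='.' (+1 fires, +1 burnt)
Step 7: cell (2,3)='.' (+0 fires, +1 burnt)
  fire out at step 7

1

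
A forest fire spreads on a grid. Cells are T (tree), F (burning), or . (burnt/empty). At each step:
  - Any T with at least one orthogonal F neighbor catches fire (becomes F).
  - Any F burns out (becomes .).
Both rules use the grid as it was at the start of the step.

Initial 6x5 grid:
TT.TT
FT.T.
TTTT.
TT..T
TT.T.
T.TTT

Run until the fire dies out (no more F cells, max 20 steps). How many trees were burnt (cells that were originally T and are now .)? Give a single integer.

Answer: 15

Derivation:
Step 1: +3 fires, +1 burnt (F count now 3)
Step 2: +3 fires, +3 burnt (F count now 3)
Step 3: +3 fires, +3 burnt (F count now 3)
Step 4: +3 fires, +3 burnt (F count now 3)
Step 5: +1 fires, +3 burnt (F count now 1)
Step 6: +1 fires, +1 burnt (F count now 1)
Step 7: +1 fires, +1 burnt (F count now 1)
Step 8: +0 fires, +1 burnt (F count now 0)
Fire out after step 8
Initially T: 20, now '.': 25
Total burnt (originally-T cells now '.'): 15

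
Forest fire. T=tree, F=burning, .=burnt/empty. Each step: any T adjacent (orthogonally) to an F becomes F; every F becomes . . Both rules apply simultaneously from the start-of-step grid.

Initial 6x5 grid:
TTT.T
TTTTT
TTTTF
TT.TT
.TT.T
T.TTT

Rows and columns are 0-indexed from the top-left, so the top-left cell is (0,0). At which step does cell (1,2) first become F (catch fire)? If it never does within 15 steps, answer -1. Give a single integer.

Step 1: cell (1,2)='T' (+3 fires, +1 burnt)
Step 2: cell (1,2)='T' (+5 fires, +3 burnt)
Step 3: cell (1,2)='F' (+3 fires, +5 burnt)
  -> target ignites at step 3
Step 4: cell (1,2)='.' (+5 fires, +3 burnt)
Step 5: cell (1,2)='.' (+5 fires, +5 burnt)
Step 6: cell (1,2)='.' (+2 fires, +5 burnt)
Step 7: cell (1,2)='.' (+0 fires, +2 burnt)
  fire out at step 7

3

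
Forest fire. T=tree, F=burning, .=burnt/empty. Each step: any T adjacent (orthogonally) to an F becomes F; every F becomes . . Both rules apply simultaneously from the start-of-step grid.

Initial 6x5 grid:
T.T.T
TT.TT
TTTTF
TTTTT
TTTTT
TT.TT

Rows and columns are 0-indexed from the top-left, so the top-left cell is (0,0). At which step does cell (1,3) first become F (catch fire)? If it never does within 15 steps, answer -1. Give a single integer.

Step 1: cell (1,3)='T' (+3 fires, +1 burnt)
Step 2: cell (1,3)='F' (+5 fires, +3 burnt)
  -> target ignites at step 2
Step 3: cell (1,3)='.' (+4 fires, +5 burnt)
Step 4: cell (1,3)='.' (+5 fires, +4 burnt)
Step 5: cell (1,3)='.' (+3 fires, +5 burnt)
Step 6: cell (1,3)='.' (+3 fires, +3 burnt)
Step 7: cell (1,3)='.' (+1 fires, +3 burnt)
Step 8: cell (1,3)='.' (+0 fires, +1 burnt)
  fire out at step 8

2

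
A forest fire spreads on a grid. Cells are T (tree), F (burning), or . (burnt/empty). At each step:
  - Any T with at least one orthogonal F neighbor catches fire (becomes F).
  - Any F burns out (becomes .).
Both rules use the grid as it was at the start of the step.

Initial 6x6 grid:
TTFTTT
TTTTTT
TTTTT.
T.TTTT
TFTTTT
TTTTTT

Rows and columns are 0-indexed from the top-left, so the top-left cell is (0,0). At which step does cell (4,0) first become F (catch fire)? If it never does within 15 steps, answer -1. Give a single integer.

Step 1: cell (4,0)='F' (+6 fires, +2 burnt)
  -> target ignites at step 1
Step 2: cell (4,0)='.' (+10 fires, +6 burnt)
Step 3: cell (4,0)='.' (+9 fires, +10 burnt)
Step 4: cell (4,0)='.' (+5 fires, +9 burnt)
Step 5: cell (4,0)='.' (+2 fires, +5 burnt)
Step 6: cell (4,0)='.' (+0 fires, +2 burnt)
  fire out at step 6

1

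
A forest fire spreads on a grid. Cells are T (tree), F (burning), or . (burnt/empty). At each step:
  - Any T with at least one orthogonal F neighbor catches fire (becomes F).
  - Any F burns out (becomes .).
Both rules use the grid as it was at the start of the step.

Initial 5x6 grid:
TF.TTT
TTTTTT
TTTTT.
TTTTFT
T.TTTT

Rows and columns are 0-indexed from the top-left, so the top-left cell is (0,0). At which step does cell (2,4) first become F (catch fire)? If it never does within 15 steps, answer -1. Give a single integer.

Step 1: cell (2,4)='F' (+6 fires, +2 burnt)
  -> target ignites at step 1
Step 2: cell (2,4)='.' (+8 fires, +6 burnt)
Step 3: cell (2,4)='.' (+7 fires, +8 burnt)
Step 4: cell (2,4)='.' (+3 fires, +7 burnt)
Step 5: cell (2,4)='.' (+1 fires, +3 burnt)
Step 6: cell (2,4)='.' (+0 fires, +1 burnt)
  fire out at step 6

1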